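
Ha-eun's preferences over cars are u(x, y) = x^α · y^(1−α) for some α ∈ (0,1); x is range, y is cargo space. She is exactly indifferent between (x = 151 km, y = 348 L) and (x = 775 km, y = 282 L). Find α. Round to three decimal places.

Indifference: 151^α · 348^(1−α) = 775^α · 282^(1−α).
Taking logs: α·ln 151 + (1−α)·ln 348 = α·ln 775 + (1−α)·ln 282, i.e. α·-1.635583 = (1−α)·-0.210295.
So α/(1−α) = (-0.210295)/(-1.635583) = 0.128575, and α = 0.128575/1.128575 ≈ 0.114.

α ≈ 0.114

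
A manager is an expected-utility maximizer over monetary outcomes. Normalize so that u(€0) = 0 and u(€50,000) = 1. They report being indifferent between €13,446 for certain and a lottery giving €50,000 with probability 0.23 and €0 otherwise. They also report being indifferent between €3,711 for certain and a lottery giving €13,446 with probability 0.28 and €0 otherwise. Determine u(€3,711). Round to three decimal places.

0.064

First, u(€13,446) = 0.23·u(€50,000) + 0.77·u(€0) = 0.23.
Chaining: u(€3,711) = 0.28·0.23 + 0.72·0.00 = 0.0644.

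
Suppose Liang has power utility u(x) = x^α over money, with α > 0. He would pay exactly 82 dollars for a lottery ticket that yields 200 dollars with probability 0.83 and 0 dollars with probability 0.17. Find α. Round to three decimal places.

EU(lottery) = 0.83·200^α + 0.17·0 = 0.83·200^α.
Equating: 82^α = 0.83·200^α, i.e. 0.4100^α = 0.83.
α = ln(0.83) / ln(82/200) = -0.186330/-0.891598 ≈ 0.209.

α ≈ 0.209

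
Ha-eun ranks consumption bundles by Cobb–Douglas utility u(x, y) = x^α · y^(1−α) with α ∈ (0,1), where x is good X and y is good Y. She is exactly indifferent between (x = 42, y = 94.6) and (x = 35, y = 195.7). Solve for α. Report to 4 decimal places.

α ≈ 0.7995

Indifference: 42^α · 94.6^(1−α) = 35^α · 195.7^(1−α).
Taking logs: α·ln 42 + (1−α)·ln 94.6 = α·ln 35 + (1−α)·ln 195.7, i.e. α·0.1823216 = (1−α)·0.7269254.
With A = 0.1823216 and B = 0.7269254: α·A = (1−α)·B, so α = B/(A+B) = 0.7269254/0.9092470 ≈ 0.7995.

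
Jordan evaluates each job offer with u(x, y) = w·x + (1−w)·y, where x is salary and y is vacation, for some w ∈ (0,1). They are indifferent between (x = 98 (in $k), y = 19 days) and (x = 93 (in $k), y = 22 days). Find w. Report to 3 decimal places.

Equating utilities: w·98 + (1−w)·19 = w·93 + (1−w)·22.
Collecting terms: w·5 = (1−w)·3.
Hence w = 3/(5+3) = 3/8 = 0.375.

w = 0.375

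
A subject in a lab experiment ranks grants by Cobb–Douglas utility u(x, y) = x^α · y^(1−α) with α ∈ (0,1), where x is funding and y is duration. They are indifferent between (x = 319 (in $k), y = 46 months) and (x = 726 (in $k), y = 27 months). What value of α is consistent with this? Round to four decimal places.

Indifference: 319^α · 46^(1−α) = 726^α · 27^(1−α).
Taking logs: α·ln 319 + (1−α)·ln 46 = α·ln 726 + (1−α)·ln 27, i.e. α·-0.8223589 = (1−α)·-0.5328045.
So α/(1−α) = (-0.5328045)/(-0.8223589) = 0.6478978, and α = 0.6478978/1.6478978 ≈ 0.3932.

α ≈ 0.3932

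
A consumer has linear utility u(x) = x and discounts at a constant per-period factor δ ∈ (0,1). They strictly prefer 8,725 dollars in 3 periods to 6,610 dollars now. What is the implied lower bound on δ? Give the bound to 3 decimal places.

δ > 0.912

Comparing present values: 6610 < δ^3·8725.
Dividing by 8725: δ^3 > 0.75759. Both sides are positive, so the cube root keeps the direction.
δ > 0.75759^(1/3) = 0.912.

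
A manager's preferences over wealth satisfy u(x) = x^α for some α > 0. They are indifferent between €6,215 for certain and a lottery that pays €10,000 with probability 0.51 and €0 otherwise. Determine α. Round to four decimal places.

α ≈ 1.4157

EU(lottery) = 0.51·10000^α + 0.49·0 = 0.51·10000^α.
Setting u(6215) equal to that: 6215^α = 0.51·10000^α ⇒ (6215/10000)^α = 0.51.
α = ln(0.51) / ln(6215/10000) = -0.6733446/-0.4756194 ≈ 1.4157.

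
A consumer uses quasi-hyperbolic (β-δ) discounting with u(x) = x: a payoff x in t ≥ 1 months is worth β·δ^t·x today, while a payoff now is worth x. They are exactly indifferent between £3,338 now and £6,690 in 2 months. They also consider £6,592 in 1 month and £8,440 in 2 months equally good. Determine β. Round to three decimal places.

From the later pair, β·δ^1·6592 = β·δ^2·8440; dividing through, δ = 6592/8440 = 0.78104.
Now use the now-vs-future pair: 3338 = β·δ^2·6690 gives β = 3338/(0.61003·6690) ≈ 0.818.

β ≈ 0.818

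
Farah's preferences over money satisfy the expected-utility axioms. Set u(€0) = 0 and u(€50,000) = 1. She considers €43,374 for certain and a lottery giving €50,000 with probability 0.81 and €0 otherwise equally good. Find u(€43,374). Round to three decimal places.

The indifference gives u(€43,374) = 0.81·u(€50,000) + 0.19·u(€0) = 0.81·1 + 0.19·0 = 0.81.

0.810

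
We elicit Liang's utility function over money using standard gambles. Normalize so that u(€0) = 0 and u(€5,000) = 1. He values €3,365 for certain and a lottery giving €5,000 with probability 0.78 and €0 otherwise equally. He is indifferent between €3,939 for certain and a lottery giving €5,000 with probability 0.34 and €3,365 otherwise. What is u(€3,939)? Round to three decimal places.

From the first indifference, u(€3,365) = 0.78·u(€5,000) + 0.22·u(€0) = 0.78·1 + 0.22·0 = 0.78.
The second indifference gives u(€3,939) = 0.34·u(€5,000) + 0.66·u(€3,365) = 0.34·1.00 + 0.66·0.78 = 0.8548.

0.855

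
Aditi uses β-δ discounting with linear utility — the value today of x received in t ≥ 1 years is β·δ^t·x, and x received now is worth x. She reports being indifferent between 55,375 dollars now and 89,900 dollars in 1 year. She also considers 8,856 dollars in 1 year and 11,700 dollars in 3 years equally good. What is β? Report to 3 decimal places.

β ≈ 0.708

The second indifference involves only future payoffs, so β cancels: β·δ^1·8856 = β·δ^3·11700, giving δ^2 = 8856/11700 = 0.75692, so δ = 0.87001.
Now use the now-vs-future pair: 55375 = β·δ·89900 gives β = 55375/(0.87001·89900) ≈ 0.708.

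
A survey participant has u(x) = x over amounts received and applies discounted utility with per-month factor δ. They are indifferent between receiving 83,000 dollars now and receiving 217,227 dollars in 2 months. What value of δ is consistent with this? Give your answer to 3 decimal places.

δ ≈ 0.618

Indifference means u(83000) = δ^2 · u(217227), so δ^2 = u(83000)/u(217227).
With u(x) = x: δ^2 = 83000/217227 = 0.38209.
So δ = 0.38209^(1/2) ≈ 0.618.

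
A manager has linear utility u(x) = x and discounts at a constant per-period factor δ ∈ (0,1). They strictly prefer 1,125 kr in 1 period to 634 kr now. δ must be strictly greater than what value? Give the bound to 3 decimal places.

δ > 0.564

Under u(x) = x this choice says 634 < δ·1125.
Dividing through by 1125 gives δ > 0.56356.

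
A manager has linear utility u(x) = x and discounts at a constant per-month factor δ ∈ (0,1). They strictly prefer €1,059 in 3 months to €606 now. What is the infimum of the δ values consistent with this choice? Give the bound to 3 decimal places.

The preference means 606 < δ^3·1059.
Dividing by 1059: δ^3 > 0.57224. Both sides are positive, so the cube root keeps the direction.
δ > (606/1059)^(1/3) ≈ 0.830.

δ > 0.830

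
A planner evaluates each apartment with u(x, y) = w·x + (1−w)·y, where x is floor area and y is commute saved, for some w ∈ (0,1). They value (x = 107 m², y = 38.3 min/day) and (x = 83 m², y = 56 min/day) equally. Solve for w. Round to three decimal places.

w = 0.424

Equating utilities: w·107 + (1−w)·38.3 = w·83 + (1−w)·56.
Rearranging, 24·w − 17.7·(1−w) = 0.
The marginal rate of substitution is 17.7/24, so w = 17.7/(24+17.7) = 0.424.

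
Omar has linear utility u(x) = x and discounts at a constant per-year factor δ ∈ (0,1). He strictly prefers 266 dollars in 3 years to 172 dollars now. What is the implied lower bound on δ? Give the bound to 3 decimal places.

Comparing present values: 172 < δ^3·266.
Hence δ^3 > 172/266 = 0.64662, and x ↦ x^(1/3) is increasing on (0,∞).
δ > 0.64662^(1/3) = 0.865.

δ > 0.865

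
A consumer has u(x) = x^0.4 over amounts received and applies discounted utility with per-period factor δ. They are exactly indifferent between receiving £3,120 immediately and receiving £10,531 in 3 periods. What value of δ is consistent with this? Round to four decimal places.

δ ≈ 0.8503

Indifference means u(3120) = δ^3 · u(10531), so δ^3 = u(3120)/u(10531).
With u(x) = x^0.4: δ^3 = 3120^0.4/10531^0.4 = (3120/10531)^0.4 = 0.61472.
Hence δ = (0.61472)^(1/3) = 0.850272.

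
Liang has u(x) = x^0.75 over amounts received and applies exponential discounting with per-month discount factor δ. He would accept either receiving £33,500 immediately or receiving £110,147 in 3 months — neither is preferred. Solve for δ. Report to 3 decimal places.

Equating discounted utilities: u(33500) = δ^3·u(110147) ⇒ δ^3 = u(33500)/u(110147).
With u(x) = x^0.75: δ^3 = 33500^0.75/110147^0.75 = (33500/110147)^0.75 = 0.40955.
Taking the cube root: δ = 0.40955^(1/3) ≈ 0.743.

δ ≈ 0.743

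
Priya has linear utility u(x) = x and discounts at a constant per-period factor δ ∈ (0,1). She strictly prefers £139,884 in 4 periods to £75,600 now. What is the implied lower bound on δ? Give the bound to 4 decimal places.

Comparing present values: 75600 < δ^4·139884.
So δ^4 > 75600/139884 = 0.54045; taking the 4th root of both positive sides preserves the inequality.
δ > (75600/139884)^(1/4) ≈ 0.8574.

δ > 0.8574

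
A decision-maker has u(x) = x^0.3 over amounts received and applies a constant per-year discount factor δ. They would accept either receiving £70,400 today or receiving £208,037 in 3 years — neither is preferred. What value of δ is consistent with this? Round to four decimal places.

δ ≈ 0.8973

The payoff in 3 years is discounted by δ^3, so u(70400) = δ^3·u(208037) and δ^3 = u(70400)/u(208037).
Since u(x) = x^0.3, δ^3 = (70400/208037)^0.3 = 0.33840^0.3 = 0.72249.
Taking the cube root: δ = 0.72249^(1/3) ≈ 0.8973.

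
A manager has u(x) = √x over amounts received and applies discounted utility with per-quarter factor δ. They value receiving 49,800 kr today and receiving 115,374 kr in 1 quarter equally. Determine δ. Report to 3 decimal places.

δ ≈ 0.657

Equating discounted utilities: u(49800) = δ·u(115374) ⇒ δ = u(49800)/u(115374).
With u(x) = √x: δ = √49800/√115374 = √(49800/115374) = 0.65699.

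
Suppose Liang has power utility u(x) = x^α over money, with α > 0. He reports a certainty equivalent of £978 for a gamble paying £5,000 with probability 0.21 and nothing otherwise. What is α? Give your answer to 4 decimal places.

The lottery's expected utility is 0.21·u(5000) + 0.79·u(0) = 0.21·5000^α (since u(0) = 0 for α > 0).
Indifference: 978^α = 0.21·5000^α, so (978/5000)^α = 0.21.
Taking logs: α·ln(978/5000) = ln(0.21), so α = -1.5606477 / -1.6316835 ≈ 0.9565.

α ≈ 0.9565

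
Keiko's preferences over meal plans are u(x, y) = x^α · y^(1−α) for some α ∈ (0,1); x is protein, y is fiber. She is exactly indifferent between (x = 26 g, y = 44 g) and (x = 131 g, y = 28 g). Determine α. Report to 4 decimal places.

α ≈ 0.2184

Set the two utilities equal: 26^α·44^(1−α) = 131^α·28^(1−α).
(26/131)^α = (28/44)^(1−α); take logs: α·ln(26/131) = (1−α)·ln(28/44), i.e. α·-1.6171008 = (1−α)·-0.4519851.
Thus α·(-2.0690859) = -0.4519851, so α = -0.4519851/-2.0690859 ≈ 0.2184.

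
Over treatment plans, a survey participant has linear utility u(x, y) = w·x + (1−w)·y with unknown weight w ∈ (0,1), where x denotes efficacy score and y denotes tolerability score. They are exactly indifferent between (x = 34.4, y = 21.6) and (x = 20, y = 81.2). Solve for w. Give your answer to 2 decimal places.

Indifference: w·34.4 + (1−w)·21.6 = w·20 + (1−w)·81.2.
Rearranging, 14.4·w − 59.6·(1−w) = 0.
So w/(1−w) = 59.6/14.4 = 4.1389, giving w = 59.6/(14.4+59.6) = 0.81.

w = 0.81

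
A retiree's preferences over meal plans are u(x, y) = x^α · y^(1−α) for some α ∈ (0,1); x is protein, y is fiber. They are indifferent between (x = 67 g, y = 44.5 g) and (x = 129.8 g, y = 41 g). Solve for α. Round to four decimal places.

α ≈ 0.1102

Set the two utilities equal: 67^α·44.5^(1−α) = 129.8^α·41^(1−α).
(67/129.8)^α = (41/44.5)^(1−α); take logs: α·ln(67/129.8) = (1−α)·ln(41/44.5), i.e. α·-0.6613022 = (1−α)·-0.0819171.
With A = -0.6613022 and B = -0.0819171: α·A = (1−α)·B, so α = B/(A+B) = -0.0819171/-0.7432193 ≈ 0.1102.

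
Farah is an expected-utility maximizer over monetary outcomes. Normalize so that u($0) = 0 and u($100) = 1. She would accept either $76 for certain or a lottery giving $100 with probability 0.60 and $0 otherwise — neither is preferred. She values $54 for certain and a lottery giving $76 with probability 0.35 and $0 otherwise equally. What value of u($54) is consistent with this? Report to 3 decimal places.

0.210

The first gamble pins u($76): it must equal 0.60·1 + 0.40·0 = 0.60.
Chaining: u($54) = 0.35·0.60 + 0.65·0.00 = 0.2100.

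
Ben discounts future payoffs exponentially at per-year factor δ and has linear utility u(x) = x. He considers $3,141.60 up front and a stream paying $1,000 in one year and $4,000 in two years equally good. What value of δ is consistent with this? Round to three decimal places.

The stream is worth 1000δ + 4000δ² today, so 1000δ + 4000δ² = 3141.60.
That is, 4000δ² + 1000δ − 3141.60 = 0, a quadratic in δ.
By the quadratic formula (taking the positive root), δ = (−1000 + √51265600.00) / 8000 ≈ 0.770.

δ ≈ 0.770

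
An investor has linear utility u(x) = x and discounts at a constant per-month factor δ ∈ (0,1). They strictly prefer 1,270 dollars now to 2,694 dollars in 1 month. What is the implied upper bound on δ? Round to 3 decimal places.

δ < 0.471

The preference means 1270 > δ·2694.
Dividing through by 2694 gives δ < 0.47142.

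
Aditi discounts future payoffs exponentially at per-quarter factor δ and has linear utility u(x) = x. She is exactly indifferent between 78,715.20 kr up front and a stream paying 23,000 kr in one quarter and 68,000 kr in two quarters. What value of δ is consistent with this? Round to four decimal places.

δ ≈ 0.9200

Equating present values: 78715.20 = 23000δ + 68000δ².
So 68000δ² + 23000δ − 78715.20 = 0.
δ = (−23000 + √(23000² + 4·68000·78715.20)) / (2·68000) = (−23000 + √21939534400.00) / 136000 ≈ 0.9200.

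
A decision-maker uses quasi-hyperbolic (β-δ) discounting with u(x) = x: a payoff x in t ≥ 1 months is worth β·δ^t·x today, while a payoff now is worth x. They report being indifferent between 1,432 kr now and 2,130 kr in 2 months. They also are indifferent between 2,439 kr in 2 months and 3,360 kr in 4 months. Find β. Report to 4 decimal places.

β ≈ 0.9262

Both payoffs in the second observation are in the future, so β drops out: δ^2·2439 = δ^4·3360 ⇒ δ^2 = 2439/3360 = 0.72589, so δ = 0.85199.
Substituting δ into 1432 = β·δ^2·2130: β = 1432/(1546.152) ≈ 0.9262.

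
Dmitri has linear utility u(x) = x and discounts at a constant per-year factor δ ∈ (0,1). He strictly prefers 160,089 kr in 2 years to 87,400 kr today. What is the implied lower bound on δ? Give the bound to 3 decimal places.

The preference means 87400 < δ^2·160089.
So δ^2 > 87400/160089 = 0.54595; taking the square root of both positive sides preserves the inequality.
δ > 0.54595^(1/2) = 0.739.

δ > 0.739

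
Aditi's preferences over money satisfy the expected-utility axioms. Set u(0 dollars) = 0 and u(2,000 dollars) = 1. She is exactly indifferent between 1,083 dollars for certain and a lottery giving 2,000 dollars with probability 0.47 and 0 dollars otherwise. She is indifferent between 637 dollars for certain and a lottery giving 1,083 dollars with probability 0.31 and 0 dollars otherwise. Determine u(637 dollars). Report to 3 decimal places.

0.146

First, u(1,083 dollars) = 0.47·u(2,000 dollars) + 0.53·u(0 dollars) = 0.47.
The second indifference gives u(637 dollars) = 0.31·u(1,083 dollars) + 0.69·u(0 dollars) = 0.31·0.47 + 0.69·0.00 = 0.1457.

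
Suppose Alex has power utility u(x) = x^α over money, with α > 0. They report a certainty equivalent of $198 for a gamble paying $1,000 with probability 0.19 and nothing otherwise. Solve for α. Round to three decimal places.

EU(lottery) = 0.19·1000^α + 0.81·0 = 0.19·1000^α.
Setting u(198) equal to that: 198^α = 0.19·1000^α ⇒ (198/1000)^α = 0.19.
Taking logs: α·ln(198/1000) = ln(0.19), so α = -1.660731 / -1.619488 ≈ 1.025.

α ≈ 1.025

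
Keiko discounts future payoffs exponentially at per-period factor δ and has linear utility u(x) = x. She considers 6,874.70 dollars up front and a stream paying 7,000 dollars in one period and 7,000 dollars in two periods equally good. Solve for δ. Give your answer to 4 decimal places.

δ ≈ 0.6100

The stream is worth 7000δ + 7000δ² today, so 7000δ + 7000δ² = 6874.70.
So 7000δ² + 7000δ − 6874.70 = 0.
δ = (−7000 + √(7000² + 4·7000·6874.70)) / (2·7000) = (−7000 + √241491600.00) / 14000 ≈ 0.6100.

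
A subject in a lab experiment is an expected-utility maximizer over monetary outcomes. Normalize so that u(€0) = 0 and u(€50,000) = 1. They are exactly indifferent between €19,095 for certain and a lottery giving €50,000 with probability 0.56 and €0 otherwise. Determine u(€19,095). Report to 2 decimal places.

0.56

The indifference gives u(€19,095) = 0.56·u(€50,000) + 0.44·u(€0) = 0.56·1 + 0.44·0 = 0.56.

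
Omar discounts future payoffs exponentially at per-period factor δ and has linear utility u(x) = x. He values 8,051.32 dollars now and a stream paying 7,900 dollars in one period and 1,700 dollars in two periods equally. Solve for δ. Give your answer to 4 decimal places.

Equating present values: 8051.32 = 7900δ + 1700δ².
That is, 1700δ² + 7900δ − 8051.32 = 0, a quadratic in δ.
δ = (−7900 + √(7900² + 4·1700·8051.32)) / (2·1700) = (−7900 + √117158976.00) / 3400 ≈ 0.8600.

δ ≈ 0.8600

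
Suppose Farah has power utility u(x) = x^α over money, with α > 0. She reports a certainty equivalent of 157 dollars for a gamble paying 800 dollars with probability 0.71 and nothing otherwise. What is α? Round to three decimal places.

α ≈ 0.210

Since u(0) = 0, the lottery's EU is 0.71·800^α.
Setting u(157) equal to that: 157^α = 0.71·800^α ⇒ (157/800)^α = 0.71.
α = ln(0.71) / ln(157/800) = -0.342490/-1.628366 ≈ 0.210.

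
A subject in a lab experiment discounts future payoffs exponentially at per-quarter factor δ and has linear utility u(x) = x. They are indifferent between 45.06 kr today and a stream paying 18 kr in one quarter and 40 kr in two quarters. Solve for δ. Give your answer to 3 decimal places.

Equating present values: 45.06 = 18δ + 40δ².
Rearranged: 40δ² + 18δ − 45.06 = 0.
The positive root is δ = [−18 + √(18² + 4·40·45.06)] / (2·40) = (−18 + 86.796)/80 ≈ 0.860.

δ ≈ 0.860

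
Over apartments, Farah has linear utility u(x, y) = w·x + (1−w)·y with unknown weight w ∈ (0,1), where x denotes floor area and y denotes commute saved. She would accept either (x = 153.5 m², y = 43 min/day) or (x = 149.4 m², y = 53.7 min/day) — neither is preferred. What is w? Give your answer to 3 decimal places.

Equating utilities: w·153.5 + (1−w)·43 = w·149.4 + (1−w)·53.7.
w·(153.5−149.4) = (1−w)·(53.7−43), i.e. w·4.1 = (1−w)·10.7.
The marginal rate of substitution is 10.7/4.1, so w = 10.7/(4.1+10.7) = 0.723.

w = 0.723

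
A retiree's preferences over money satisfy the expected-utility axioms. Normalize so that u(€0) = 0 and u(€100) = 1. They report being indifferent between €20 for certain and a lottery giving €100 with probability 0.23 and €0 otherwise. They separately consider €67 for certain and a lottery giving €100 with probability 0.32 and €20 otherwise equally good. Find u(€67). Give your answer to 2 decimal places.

0.48

First, u(€20) = 0.23·u(€100) + 0.77·u(€0) = 0.23.
Chaining: u(€67) = 0.32·1.00 + 0.68·0.23 = 0.4764.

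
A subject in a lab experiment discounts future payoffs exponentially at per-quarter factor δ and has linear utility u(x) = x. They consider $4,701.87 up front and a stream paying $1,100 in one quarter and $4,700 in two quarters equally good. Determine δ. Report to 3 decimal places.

Equating present values: 4701.87 = 1100δ + 4700δ².
Rearranged: 4700δ² + 1100δ − 4701.87 = 0.
The positive root is δ = [−1100 + √(1100² + 4·4700·4701.87)] / (2·4700) = (−1100 + 9466.000)/9400 ≈ 0.890.

δ ≈ 0.890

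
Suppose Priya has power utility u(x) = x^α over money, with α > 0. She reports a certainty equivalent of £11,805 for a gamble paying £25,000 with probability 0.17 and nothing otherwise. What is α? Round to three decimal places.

Since u(0) = 0, the lottery's EU is 0.17·25000^α.
Equating: 11805^α = 0.17·25000^α, i.e. 0.4722^α = 0.17.
α = ln(0.17) / ln(11805/25000) = -1.771957/-0.750353 ≈ 2.361.

α ≈ 2.361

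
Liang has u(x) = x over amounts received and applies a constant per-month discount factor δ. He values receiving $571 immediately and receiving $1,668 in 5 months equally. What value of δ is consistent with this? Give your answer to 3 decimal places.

Equating discounted utilities: u(571) = δ^5·u(1668) ⇒ δ^5 = u(571)/u(1668).
With u(x) = x: δ^5 = 571/1668 = 0.34233.
So δ = 0.34233^(1/5) ≈ 0.807.

δ ≈ 0.807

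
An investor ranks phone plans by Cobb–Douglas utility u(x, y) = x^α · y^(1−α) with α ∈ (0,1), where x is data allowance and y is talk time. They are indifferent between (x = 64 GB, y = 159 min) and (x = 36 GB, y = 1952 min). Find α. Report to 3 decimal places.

Set the two utilities equal: 64^α·159^(1−α) = 36^α·1952^(1−α).
(64/36)^α = (1952/159)^(1−α); take logs: α·ln(64/36) = (1−α)·ln(1952/159), i.e. α·0.575364 = (1−α)·2.507706.
With A = 0.575364 and B = 2.507706: α·A = (1−α)·B, so α = B/(A+B) = 2.507706/3.083070 ≈ 0.813.

α ≈ 0.813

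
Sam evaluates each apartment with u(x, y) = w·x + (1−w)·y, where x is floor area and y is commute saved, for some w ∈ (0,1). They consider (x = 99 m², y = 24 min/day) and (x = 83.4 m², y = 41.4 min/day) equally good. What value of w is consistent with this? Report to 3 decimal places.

Equating utilities: w·99 + (1−w)·24 = w·83.4 + (1−w)·41.4.
Collecting terms: w·15.6 = (1−w)·17.4.
The marginal rate of substitution is 17.4/15.6, so w = 17.4/(15.6+17.4) = 0.527.

w = 0.527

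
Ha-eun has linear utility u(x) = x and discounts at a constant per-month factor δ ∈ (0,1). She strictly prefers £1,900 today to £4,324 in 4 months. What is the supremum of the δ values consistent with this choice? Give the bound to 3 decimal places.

δ < 0.814

Under u(x) = x this choice says 1900 > δ^4·4324.
So δ^4 < 1900/4324 = 0.43941; taking the 4th root of both positive sides preserves the inequality.
δ < 0.43941^(1/4) = 0.814.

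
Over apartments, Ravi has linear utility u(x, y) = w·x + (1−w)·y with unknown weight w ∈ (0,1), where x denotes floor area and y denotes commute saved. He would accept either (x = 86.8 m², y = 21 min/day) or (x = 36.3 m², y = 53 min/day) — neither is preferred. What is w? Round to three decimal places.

Indifference: w·86.8 + (1−w)·21 = w·36.3 + (1−w)·53.
w·(86.8−36.3) = (1−w)·(53−21), i.e. w·50.5 = (1−w)·32.
Hence w = 32/(50.5+32) = 32/82.5 = 0.388.

w = 0.388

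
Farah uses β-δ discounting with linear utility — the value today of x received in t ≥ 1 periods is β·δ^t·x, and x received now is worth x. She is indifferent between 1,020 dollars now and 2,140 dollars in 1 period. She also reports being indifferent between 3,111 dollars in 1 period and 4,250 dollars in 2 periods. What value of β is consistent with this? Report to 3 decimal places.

From the later pair, β·δ^1·3111 = β·δ^2·4250; dividing through, δ = 3111/4250 = 0.73200.
The first indifference: 1020 = β·δ·2140, so β = 1020/(δ·2140) = 1020/(0.73200·2140) ≈ 0.651.

β ≈ 0.651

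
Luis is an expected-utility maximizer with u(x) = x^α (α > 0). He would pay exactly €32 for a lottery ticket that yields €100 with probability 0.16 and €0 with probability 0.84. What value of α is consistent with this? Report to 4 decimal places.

EU(lottery) = 0.16·100^α + 0.84·0 = 0.16·100^α.
Equating: 32^α = 0.16·100^α, i.e. 0.3200^α = 0.16.
Take logs: α = ln 0.16 / ln(32/100) ≈ 1.608326.

α ≈ 1.6083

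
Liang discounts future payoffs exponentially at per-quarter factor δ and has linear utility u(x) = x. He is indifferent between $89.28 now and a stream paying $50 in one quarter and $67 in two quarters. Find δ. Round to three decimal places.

Present value of the stream is 50·δ + 67·δ². Indifference gives 50δ + 67δ² = 89.28.
So 67δ² + 50δ − 89.28 = 0.
The positive root is δ = [−50 + √(50² + 4·67·89.28)] / (2·67) = (−50 + 162.564)/134 ≈ 0.840.

δ ≈ 0.840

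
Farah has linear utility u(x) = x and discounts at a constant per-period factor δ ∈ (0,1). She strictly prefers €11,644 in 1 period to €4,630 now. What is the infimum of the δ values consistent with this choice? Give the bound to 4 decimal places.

The preference means 4630 < δ·11644.
Dividing through by 11644 gives δ > 0.39763.

δ > 0.3976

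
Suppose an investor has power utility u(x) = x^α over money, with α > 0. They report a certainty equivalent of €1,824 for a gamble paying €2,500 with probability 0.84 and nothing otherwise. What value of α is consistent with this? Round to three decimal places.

α ≈ 0.553

Since u(0) = 0, the lottery's EU is 0.84·2500^α.
Equating: 1824^α = 0.84·2500^α, i.e. 0.7296^α = 0.84.
α = ln(0.84) / ln(1824/2500) = -0.174353/-0.315259 ≈ 0.553.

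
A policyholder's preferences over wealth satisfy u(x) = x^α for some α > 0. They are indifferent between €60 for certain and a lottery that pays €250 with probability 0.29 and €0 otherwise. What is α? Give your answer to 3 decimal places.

EU(lottery) = 0.29·250^α + 0.71·0 = 0.29·250^α.
Setting u(60) equal to that: 60^α = 0.29·250^α ⇒ (60/250)^α = 0.29.
Take logs: α = ln 0.29 / ln(60/250) ≈ 0.86740.

α ≈ 0.867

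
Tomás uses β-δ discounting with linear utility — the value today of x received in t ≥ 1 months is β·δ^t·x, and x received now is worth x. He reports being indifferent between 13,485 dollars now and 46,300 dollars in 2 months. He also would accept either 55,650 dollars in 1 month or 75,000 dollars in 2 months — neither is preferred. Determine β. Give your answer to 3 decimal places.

The second indifference involves only future payoffs, so β cancels: β·δ^1·55650 = β·δ^2·75000, giving δ = 55650/75000 = 0.74200.
Substituting δ into 13485 = β·δ^2·46300: β = 13485/(25491.113) ≈ 0.529.

β ≈ 0.529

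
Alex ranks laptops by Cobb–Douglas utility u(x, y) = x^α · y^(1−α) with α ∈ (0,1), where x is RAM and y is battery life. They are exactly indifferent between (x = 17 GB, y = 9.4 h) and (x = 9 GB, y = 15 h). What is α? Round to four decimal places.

Set the two utilities equal: 17^α·9.4^(1−α) = 9^α·15^(1−α).
Taking logs: α·ln 17 + (1−α)·ln 9.4 = α·ln 9 + (1−α)·ln 15, i.e. α·0.6359888 = (1−α)·0.4673405.
With A = 0.6359888 and B = 0.4673405: α·A = (1−α)·B, so α = B/(A+B) = 0.4673405/1.1033293 ≈ 0.4236.

α ≈ 0.4236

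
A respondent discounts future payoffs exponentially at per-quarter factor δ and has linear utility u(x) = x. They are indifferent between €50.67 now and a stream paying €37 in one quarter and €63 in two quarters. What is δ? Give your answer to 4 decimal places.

Equating present values: 50.67 = 37δ + 63δ².
So 63δ² + 37δ − 50.67 = 0.
δ = (−37 + √(37² + 4·63·50.67)) / (2·63) = (−37 + √14137.84) / 126 ≈ 0.6500.

δ ≈ 0.6500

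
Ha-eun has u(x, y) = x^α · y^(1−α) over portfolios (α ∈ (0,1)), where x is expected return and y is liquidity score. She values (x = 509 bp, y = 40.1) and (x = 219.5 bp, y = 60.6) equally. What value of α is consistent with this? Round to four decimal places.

The Cobb–Douglas utilities coincide, so 509^α·40.1^(1−α) = 219.5^α·60.6^(1−α).
Rearrange to (509/219.5)^α = (60.6/40.1)^(1−α) and take logs: α·0.8410958 = (1−α)·0.4129186.
Thus α·(1.2540144) = 0.4129186, so α = 0.4129186/1.2540144 ≈ 0.3293.

α ≈ 0.3293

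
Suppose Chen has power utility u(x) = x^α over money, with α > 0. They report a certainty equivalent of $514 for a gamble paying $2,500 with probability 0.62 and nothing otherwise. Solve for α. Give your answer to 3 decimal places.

Since u(0) = 0, the lottery's EU is 0.62·2500^α.
Setting u(514) equal to that: 514^α = 0.62·2500^α ⇒ (514/2500)^α = 0.62.
α = ln(0.62) / ln(514/2500) = -0.478036/-1.581823 ≈ 0.302.

α ≈ 0.302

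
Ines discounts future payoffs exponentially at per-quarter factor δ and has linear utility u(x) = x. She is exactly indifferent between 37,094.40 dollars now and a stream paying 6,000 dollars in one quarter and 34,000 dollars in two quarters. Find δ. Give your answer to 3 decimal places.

The stream is worth 6000δ + 34000δ² today, so 6000δ + 34000δ² = 37094.40.
That is, 34000δ² + 6000δ − 37094.40 = 0, a quadratic in δ.
By the quadratic formula (taking the positive root), δ = (−6000 + √5080838400.00) / 68000 ≈ 0.960.

δ ≈ 0.960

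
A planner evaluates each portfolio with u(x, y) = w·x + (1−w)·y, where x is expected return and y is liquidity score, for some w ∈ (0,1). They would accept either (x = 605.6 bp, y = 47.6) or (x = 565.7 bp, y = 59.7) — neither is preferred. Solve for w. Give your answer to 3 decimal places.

Indifference: w·605.6 + (1−w)·47.6 = w·565.7 + (1−w)·59.7.
Collecting terms: w·39.9 = (1−w)·12.1.
So w/(1−w) = 12.1/39.9 = 0.3033, giving w = 12.1/(39.9+12.1) = 0.233.

w = 0.233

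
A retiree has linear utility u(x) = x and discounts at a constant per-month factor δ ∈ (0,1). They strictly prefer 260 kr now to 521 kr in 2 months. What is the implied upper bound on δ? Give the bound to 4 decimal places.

The preference means 260 > δ^2·521.
So δ^2 < 260/521 = 0.49904; taking the square root of both positive sides preserves the inequality.
δ < 0.49904^(1/2) = 0.7064.

δ < 0.7064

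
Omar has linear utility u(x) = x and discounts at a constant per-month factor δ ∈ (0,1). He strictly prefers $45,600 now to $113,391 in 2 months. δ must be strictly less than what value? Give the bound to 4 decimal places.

The preference means 45600 > δ^2·113391.
Dividing by 113391: δ^2 < 0.40215. Both sides are positive, so the square root keeps the direction.
δ < 0.40215^(1/2) = 0.6342.

δ < 0.6342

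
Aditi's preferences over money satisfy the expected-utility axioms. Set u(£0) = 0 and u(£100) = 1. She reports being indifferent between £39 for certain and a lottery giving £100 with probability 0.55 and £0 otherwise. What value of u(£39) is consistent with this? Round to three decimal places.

u(£39) equals the lottery's expected utility: 0.55·1 + 0.45·0 = 0.55.

0.550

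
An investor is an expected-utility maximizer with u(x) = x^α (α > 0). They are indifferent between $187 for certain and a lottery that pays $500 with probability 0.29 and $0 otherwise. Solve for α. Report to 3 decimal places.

EU(lottery) = 0.29·500^α + 0.71·0 = 0.29·500^α.
Equating: 187^α = 0.29·500^α, i.e. 0.3740^α = 0.29.
Taking logs: α·ln(187/500) = ln(0.29), so α = -1.237874 / -0.983499 ≈ 1.259.

α ≈ 1.259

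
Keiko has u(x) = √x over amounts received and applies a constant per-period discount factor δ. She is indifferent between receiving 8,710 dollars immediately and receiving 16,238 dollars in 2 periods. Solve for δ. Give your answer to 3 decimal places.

δ ≈ 0.856

Equating discounted utilities: u(8710) = δ^2·u(16238) ⇒ δ^2 = u(8710)/u(16238).
With u(x) = √x: δ^2 = √8710/√16238 = √(8710/16238) = 0.73239.
Taking the square root: δ = 0.73239^(1/2) ≈ 0.856.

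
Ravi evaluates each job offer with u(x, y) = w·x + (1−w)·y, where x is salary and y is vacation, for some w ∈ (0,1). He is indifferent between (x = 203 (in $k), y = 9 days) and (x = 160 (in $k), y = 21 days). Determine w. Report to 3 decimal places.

w = 0.218

Equating utilities: w·203 + (1−w)·9 = w·160 + (1−w)·21.
w·(203−160) = (1−w)·(21−9), i.e. w·43 = (1−w)·12.
So w/(1−w) = 12/43 = 0.2791, giving w = 12/(43+12) = 0.218.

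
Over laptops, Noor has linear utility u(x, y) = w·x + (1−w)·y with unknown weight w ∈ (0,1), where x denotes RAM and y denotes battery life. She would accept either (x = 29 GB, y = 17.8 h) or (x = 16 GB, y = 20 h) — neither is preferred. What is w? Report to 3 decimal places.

w = 0.145

u(29,17.8) = u(16,20) means w·29 + (1−w)·17.8 = w·16 + (1−w)·20.
Rearranging, 13·w − 2.2·(1−w) = 0.
The marginal rate of substitution is 2.2/13, so w = 2.2/(13+2.2) = 0.145.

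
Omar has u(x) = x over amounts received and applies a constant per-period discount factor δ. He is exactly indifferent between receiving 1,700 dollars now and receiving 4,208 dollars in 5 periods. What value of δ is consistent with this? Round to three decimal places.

The payoff in 5 periods is discounted by δ^5, so u(1700) = δ^5·u(4208) and δ^5 = u(1700)/u(4208).
With u(x) = x: δ^5 = 1700/4208 = 0.40399.
Taking the 5th root: δ = 0.40399^(1/5) ≈ 0.834.

δ ≈ 0.834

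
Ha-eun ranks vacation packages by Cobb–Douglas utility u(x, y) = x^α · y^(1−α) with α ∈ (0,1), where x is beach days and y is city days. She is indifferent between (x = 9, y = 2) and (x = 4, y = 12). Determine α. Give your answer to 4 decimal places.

α ≈ 0.6884

The Cobb–Douglas utilities coincide, so 9^α·2^(1−α) = 4^α·12^(1−α).
Taking logs: α·ln 9 + (1−α)·ln 2 = α·ln 4 + (1−α)·ln 12, i.e. α·0.8109302 = (1−α)·1.7917595.
So α/(1−α) = (1.7917595)/(0.8109302) = 2.2095114, and α = 2.2095114/3.2095114 ≈ 0.6884.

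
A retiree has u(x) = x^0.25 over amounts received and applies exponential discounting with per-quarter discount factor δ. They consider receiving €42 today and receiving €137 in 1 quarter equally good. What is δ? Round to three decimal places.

δ ≈ 0.744

Equating discounted utilities: u(42) = δ·u(137) ⇒ δ = u(42)/u(137).
With u(x) = x^0.25: δ = 42^0.25/137^0.25 = (42/137)^0.25 = 0.74410.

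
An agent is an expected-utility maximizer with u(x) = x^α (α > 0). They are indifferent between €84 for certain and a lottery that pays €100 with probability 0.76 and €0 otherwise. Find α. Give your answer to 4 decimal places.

Since u(0) = 0, the lottery's EU is 0.76·100^α.
Equating: 84^α = 0.76·100^α, i.e. 0.8400^α = 0.76.
Take logs: α = ln 0.76 / ln(84/100) ≈ 1.574026.

α ≈ 1.5740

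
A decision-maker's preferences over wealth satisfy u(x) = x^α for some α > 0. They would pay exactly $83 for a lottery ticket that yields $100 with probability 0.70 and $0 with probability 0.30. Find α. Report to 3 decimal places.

α ≈ 1.914

Since u(0) = 0, the lottery's EU is 0.70·100^α.
Indifference: 83^α = 0.70·100^α, so (83/100)^α = 0.70.
Take logs: α = ln 0.70 / ln(83/100) ≈ 1.91422.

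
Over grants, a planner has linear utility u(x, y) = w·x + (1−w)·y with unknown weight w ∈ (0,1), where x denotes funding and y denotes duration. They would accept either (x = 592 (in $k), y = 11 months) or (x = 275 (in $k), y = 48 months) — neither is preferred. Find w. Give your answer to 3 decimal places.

w = 0.105

u(592,11) = u(275,48) means w·592 + (1−w)·11 = w·275 + (1−w)·48.
w·(592−275) = (1−w)·(48−11), i.e. w·317 = (1−w)·37.
So w/(1−w) = 37/317 = 0.1167, giving w = 37/(317+37) = 0.105.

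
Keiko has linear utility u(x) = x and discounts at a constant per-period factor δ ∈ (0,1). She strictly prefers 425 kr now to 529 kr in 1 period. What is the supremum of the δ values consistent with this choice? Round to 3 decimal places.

Comparing present values: 425 > δ·529.
So δ < 425/529 = 0.80340.

δ < 0.803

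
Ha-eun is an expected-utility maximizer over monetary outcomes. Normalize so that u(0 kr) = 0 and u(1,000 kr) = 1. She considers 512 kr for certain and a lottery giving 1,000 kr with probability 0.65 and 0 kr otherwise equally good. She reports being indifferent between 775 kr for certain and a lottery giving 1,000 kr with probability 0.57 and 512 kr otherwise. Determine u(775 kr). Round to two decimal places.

0.85

From the first indifference, u(512 kr) = 0.65·u(1,000 kr) + 0.35·u(0 kr) = 0.65·1 + 0.35·0 = 0.65.
The second indifference gives u(775 kr) = 0.57·u(1,000 kr) + 0.43·u(512 kr) = 0.57·1.00 + 0.43·0.65 = 0.8495.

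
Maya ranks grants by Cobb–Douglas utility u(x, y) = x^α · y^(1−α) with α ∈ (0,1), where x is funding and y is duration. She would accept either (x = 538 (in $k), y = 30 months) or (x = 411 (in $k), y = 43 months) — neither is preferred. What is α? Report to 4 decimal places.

α ≈ 0.5721

The Cobb–Douglas utilities coincide, so 538^α·30^(1−α) = 411^α·43^(1−α).
Rearrange to (538/411)^α = (43/30)^(1−α) and take logs: α·0.2692653 = (1−α)·0.3600027.
So α/(1−α) = (0.3600027)/(0.2692653) = 1.3369814, and α = 1.3369814/2.3369814 ≈ 0.5721.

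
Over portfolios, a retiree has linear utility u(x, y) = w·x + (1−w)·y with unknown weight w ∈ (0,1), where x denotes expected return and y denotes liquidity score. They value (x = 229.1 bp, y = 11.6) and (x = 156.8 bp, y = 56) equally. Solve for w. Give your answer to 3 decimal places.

Equating utilities: w·229.1 + (1−w)·11.6 = w·156.8 + (1−w)·56.
Collecting terms: w·72.3 = (1−w)·44.4.
Hence w = 44.4/(72.3+44.4) = 44.4/116.7 = 0.380.

w = 0.380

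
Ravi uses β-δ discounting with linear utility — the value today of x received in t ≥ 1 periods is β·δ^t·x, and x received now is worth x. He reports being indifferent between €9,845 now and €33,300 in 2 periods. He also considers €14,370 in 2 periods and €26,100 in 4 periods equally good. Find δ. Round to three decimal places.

The second indifference involves only future payoffs, so β cancels: β·δ^2·14370 = β·δ^4·26100, giving δ^2 = 14370/26100 = 0.55057, so δ = 0.74201.

δ ≈ 0.742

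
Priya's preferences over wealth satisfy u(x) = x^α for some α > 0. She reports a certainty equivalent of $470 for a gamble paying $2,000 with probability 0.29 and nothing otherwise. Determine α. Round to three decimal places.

The lottery's expected utility is 0.29·u(2000) + 0.71·u(0) = 0.29·2000^α (since u(0) = 0 for α > 0).
Indifference: 470^α = 0.29·2000^α, so (470/2000)^α = 0.29.
Taking logs: α·ln(470/2000) = ln(0.29), so α = -1.237874 / -1.448170 ≈ 0.855.

α ≈ 0.855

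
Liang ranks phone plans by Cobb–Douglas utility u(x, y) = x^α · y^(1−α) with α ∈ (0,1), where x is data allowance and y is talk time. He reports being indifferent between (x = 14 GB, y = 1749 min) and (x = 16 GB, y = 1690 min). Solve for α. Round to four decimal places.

α ≈ 0.2044

Indifference: 14^α · 1749^(1−α) = 16^α · 1690^(1−α).
(14/16)^α = (1690/1749)^(1−α); take logs: α·ln(14/16) = (1−α)·ln(1690/1749), i.e. α·-0.1335314 = (1−α)·-0.0343157.
Thus α·(-0.1678471) = -0.0343157, so α = -0.0343157/-0.1678471 ≈ 0.2044.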